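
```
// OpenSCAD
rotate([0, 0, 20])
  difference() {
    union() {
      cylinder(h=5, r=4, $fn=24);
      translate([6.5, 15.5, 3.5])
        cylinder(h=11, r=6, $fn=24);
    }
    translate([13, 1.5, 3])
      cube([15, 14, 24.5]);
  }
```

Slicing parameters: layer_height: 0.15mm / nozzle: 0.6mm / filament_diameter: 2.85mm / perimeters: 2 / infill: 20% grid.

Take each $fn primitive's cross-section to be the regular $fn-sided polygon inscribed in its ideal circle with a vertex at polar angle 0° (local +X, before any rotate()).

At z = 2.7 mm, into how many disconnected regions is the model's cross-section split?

1

At z = 2.7 mm: the cylinder: section is a regular 24-gon, circumradius r=4; the cylinder at (6.5, 15.5) is not intersected at this z (z outside [3.5, 14.5]); Taking the union: only the r=4 cylinder is present, so the union is just that shape — 1 connected region; the cube at (13, 1.5) is absent (z outside [3, 27.5]); Subtracting the remaining from the first: none of the subtracted shapes is present at this height, so the result so far is unchanged — 1 connected region; (rotated 20° about Z; rotation is an isometry so areas/perimeters/island counts are preserved). The result has 1 disconnected region.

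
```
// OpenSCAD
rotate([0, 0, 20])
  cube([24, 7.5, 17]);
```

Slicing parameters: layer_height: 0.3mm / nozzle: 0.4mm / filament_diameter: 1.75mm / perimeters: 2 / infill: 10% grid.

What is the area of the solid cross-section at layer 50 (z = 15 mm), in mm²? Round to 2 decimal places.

180.00 mm²

At z = 15 mm: the cube is present — its section is the full 24×7.5 rectangle (area 180.00 mm²); (whole slice rotated 20° about Z — lengths, areas and connectivity unchanged). Overall, the cross-section is a single solid region. Net area = 180.00 mm².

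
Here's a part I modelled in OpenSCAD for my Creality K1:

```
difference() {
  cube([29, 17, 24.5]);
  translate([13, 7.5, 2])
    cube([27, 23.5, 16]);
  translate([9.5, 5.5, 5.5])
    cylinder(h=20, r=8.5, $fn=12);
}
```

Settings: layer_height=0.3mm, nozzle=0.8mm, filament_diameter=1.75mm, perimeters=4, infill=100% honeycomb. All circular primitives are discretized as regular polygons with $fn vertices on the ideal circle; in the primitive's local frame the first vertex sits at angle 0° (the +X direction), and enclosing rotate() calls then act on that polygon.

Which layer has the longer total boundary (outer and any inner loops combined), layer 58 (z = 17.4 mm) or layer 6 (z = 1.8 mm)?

layer 58 (z = 17.4 mm)

Layer 58 (z = 17.4): the cube is present — its section is the full 29×17 rectangle (perimeter 92.00 mm); the 27×23.5 cube at (13, 7.5) contributes its full rectangle (perimeter 101.00 mm); the cylinder at (9.5, 5.5): section is a regular 12-gon, circumradius r=8.5 (perimeter = 2·12·8.500·sin(180°/12) = 52.80 mm); Subtracting the remaining from the first: starting from the 29×17 cube, the 27×23.5 cube at (13, 7.5) partially overlaps it — only the 152.00 mm² overlap (of its 634.50 mm²) is removed, clipping the outline; the r=8.5 cylinder at (9.5, 5.5) partially overlaps it — only the 176.01 mm² overlap (of its 216.75 mm²) is removed, clipping the outline — boundary = 100.98 mm. So its perimeter = 100.98 mm. Layer 6 (z = 1.8): the cube is present — its section is the full 29×17 rectangle (perimeter 92.00 mm); the cube at (13, 7.5) is absent (z outside [2, 18]); the cylinder at (9.5, 5.5) does not reach this height (z outside [5.5, 25.5]); Subtracting the remaining from the first: none of the subtracted shapes is present at this height, so the 29×17 cube is unchanged — boundary = 92.00 mm. So its perimeter = 92.00 mm. Layer 58 is larger (100.98 vs 92.00 mm).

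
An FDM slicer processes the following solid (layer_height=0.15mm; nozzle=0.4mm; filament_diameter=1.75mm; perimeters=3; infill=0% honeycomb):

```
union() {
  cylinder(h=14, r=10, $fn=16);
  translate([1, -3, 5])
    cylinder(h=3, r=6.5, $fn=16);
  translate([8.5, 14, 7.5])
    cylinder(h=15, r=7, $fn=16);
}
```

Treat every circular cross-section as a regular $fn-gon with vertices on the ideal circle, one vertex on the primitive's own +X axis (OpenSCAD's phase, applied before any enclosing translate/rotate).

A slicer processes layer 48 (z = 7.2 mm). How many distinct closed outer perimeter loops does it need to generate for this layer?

1

At z = 7.2 mm: the r=10 cylinder contributes a regular 16-gon of circumradius 10; the r=6.5 cylinder at (1, -3) contributes a regular 16-gon of circumradius 6.5; the cylinder at (8.5, 14) does not reach this height (z outside [7.5, 22.5]); Taking the union: the r=6.5 cylinder at (1, -3) lies entirely inside the r=10 cylinder, so the union is just the r=10 cylinder — 1 connected region. The result has 1 disconnected region.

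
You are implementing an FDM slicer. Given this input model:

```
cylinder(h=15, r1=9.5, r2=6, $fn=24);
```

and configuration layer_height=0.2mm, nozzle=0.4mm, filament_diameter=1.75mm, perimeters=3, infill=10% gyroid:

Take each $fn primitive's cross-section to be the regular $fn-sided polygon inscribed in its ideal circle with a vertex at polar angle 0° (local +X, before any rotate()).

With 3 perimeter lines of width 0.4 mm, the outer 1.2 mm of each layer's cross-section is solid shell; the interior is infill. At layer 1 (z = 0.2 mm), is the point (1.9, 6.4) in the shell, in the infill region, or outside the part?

At z = 0.2 mm: the cone: at t=0.013 of its height the radius interpolates to r₁+(r₂−r₁)t = 9.453, giving a regular 24-gon of that circumradius. Overall, the cross-section is a single solid region. The nearest boundary edge runs (4.73, 8.19)→(2.45, 9.13); distance from the point to it = 2.73 mm. The point is inside the cross-section and 2.73 mm from the nearest boundary — more than the 1.2 mm shell width (3 × 0.4), so it's in the infill interior.

infill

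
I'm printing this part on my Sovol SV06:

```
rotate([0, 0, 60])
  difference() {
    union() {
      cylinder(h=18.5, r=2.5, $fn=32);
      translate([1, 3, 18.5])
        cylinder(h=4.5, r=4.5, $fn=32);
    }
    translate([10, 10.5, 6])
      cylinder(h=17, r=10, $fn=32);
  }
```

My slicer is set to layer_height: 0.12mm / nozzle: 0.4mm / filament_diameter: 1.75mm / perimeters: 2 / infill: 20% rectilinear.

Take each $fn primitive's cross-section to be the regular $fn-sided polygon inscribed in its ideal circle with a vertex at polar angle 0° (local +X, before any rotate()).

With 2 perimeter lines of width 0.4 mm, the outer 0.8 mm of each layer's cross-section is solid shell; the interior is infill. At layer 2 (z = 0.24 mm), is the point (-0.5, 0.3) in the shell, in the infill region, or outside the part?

infill

At z = 0.24 mm: the r=2.5 cylinder contributes a regular 32-gon of circumradius 2.5; the cylinder at (1, 3) does not reach this height (z outside [18.5, 23]); Merging all regions: only the r=2.5 cylinder is present, so the union is just that shape — 1 connected region; the cylinder at (10, 10.5) does not reach this height (z outside [6, 23]); Subtracting the remaining from the first: none of the subtracted shapes is present at this height, so that combined region is unchanged — 1 connected region; (whole slice rotated 60° about Z — lengths, areas and connectivity unchanged). Overall, the cross-section is a single solid region. Undo the 60° rotation: the query point maps to (0.010, 0.583) in the un-rotated model frame. The nearest boundary edge runs (0.49, 2.45)→(0.00, 2.50); distance from the point to it = 1.91 mm. The point is inside the cross-section and 1.91 mm from the nearest boundary — more than the 0.8 mm shell width (2 × 0.4), so it's in the infill interior.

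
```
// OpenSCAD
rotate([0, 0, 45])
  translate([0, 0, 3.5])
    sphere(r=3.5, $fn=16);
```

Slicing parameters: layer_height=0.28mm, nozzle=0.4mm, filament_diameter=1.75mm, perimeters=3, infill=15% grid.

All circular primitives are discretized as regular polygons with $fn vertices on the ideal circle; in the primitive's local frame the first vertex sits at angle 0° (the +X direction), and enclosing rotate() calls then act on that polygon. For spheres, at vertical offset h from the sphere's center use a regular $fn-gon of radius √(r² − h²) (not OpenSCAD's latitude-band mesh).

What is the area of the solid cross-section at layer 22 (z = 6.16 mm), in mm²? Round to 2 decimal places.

At z = 6.16 mm: the sphere: section is a regular 16-gon, circumradius = √(r²−h²) = √(3.5²−2.66²) = 2.275 (area = (16/2)·2.275²·sin(360°/16) = 15.84 mm²); (whole slice rotated 45° about Z — lengths, areas and connectivity unchanged). Overall, the cross-section is a single solid region. Net area = 15.84 mm².

15.84 mm²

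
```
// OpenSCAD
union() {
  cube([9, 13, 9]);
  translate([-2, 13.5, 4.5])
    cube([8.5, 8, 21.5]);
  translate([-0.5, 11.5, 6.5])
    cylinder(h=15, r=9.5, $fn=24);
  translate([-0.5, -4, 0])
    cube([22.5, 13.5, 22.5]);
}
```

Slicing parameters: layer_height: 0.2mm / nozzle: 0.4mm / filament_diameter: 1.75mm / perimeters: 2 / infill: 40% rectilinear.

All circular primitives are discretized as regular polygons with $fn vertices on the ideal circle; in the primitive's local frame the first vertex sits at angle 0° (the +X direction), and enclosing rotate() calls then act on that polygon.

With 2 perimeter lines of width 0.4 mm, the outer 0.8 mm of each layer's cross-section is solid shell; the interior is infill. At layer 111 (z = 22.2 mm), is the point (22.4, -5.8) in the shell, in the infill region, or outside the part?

outside

At z = 22.2 mm: the cube is absent (z outside [0, 9]); the cube at (-2, 13.5) (footprint 8.5×8) is included at this height; the cylinder at (-0.5, 11.5) is not intersected at this z (z outside [6.5, 21.5]); the cube at (-0.5, -4) is present — its section is the full 22.5×13.5 rectangle; Merging all regions: the 2 present regions are separate (no shared area or edge), so areas and boundary lengths simply add and each stays a separate island — 2 connected regions. Overall, the cross-section has 2 separate islands. The nearest boundary edge runs (22.00, 9.50)→(22.00, -4.00); distance from the point to it = 1.84 mm. The point is not inside any of the regions above, so it lies outside the cross-section (1.84 mm from the nearest boundary).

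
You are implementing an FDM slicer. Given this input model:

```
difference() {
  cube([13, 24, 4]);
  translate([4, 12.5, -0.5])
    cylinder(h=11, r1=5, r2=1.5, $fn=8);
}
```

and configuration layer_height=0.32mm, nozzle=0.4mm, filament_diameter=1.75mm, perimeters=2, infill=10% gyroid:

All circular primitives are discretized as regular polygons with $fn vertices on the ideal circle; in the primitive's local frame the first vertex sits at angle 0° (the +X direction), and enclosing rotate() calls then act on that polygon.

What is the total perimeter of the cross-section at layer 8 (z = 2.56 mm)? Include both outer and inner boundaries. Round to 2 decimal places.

98.39 mm

At z = 2.56 mm: the cube (footprint 13×24) is included at this height (perimeter 74.00 mm); the cone at (4, 12.5): at t=0.278 of its height the radius interpolates to r₁+(r₂−r₁)t = 4.026, giving a regular 8-gon of that circumradius (perimeter = 2·8·4.026·sin(180°/8) = 24.65 mm); Taking the first minus the rest: starting from the 13×24 cube, the cone at (4, 12.5) partially overlaps it — only the 45.85 mm² overlap (of its 45.85 mm²) is removed, clipping the outline — boundary = 98.39 mm. Overall, the cross-section is a single solid region. Total boundary length (outer) = 98.39 mm.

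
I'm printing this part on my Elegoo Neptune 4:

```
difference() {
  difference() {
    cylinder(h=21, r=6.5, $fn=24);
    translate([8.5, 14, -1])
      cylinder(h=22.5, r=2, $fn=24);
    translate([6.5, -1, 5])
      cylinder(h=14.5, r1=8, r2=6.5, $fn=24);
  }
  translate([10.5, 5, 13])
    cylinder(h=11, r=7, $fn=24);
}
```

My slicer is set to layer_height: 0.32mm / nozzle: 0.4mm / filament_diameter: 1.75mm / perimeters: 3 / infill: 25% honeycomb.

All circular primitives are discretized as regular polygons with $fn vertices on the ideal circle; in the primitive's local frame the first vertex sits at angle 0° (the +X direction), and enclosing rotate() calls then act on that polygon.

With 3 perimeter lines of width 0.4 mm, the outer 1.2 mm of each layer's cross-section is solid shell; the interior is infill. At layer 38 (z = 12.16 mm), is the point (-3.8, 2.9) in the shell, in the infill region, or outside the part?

At z = 12.16 mm: the r=6.5 cylinder gives a regular 24-gon of circumradius 6.5 (constant along its height); the r=2 cylinder at (8.5, 14) contributes a regular 24-gon of circumradius 2; the cone at (6.5, -1) contributes a regular 24-gon of circumradius 7.259 (interpolated between r1=8 and r2=6.5 at t=0.494); Subtracting the remaining from the first: starting from the r=6.5 cylinder, the r=2 cylinder at (8.5, 14) misses the remaining region (no effect); the cone at (6.5, -1) partially overlaps it — only the 60.42 mm² overlap (of its 163.67 mm²) is removed, clipping the outline — 1 connected region; the cylinder at (10.5, 5) is absent (z outside [13, 24]); Taking the first minus the rest: none of the subtracted shapes is present at this height, so the result so far is unchanged — 1 connected region. Overall, the cross-section is a single solid region. The nearest boundary edge runs (-5.63, 3.25)→(-4.60, 4.60); distance from the point to it = 1.66 mm. The point is inside the cross-section and 1.66 mm from the nearest boundary — more than the 1.2 mm shell width (3 × 0.4), so it's in the infill interior.

infill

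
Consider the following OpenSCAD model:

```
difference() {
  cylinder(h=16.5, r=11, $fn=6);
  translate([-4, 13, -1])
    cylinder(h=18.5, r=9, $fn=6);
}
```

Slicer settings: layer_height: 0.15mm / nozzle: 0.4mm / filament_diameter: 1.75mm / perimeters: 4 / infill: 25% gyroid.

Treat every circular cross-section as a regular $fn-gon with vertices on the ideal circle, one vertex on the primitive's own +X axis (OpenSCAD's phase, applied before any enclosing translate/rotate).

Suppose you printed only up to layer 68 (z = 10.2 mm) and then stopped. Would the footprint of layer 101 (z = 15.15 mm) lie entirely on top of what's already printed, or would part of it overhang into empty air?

entirely on top

Compare the two slices. At z = 10.2: the r=11 cylinder gives a regular 6-gon of circumradius 11 (constant along its height) (area = (6/2)·11.000²·sin(360°/6) = 314.37 mm²); the r=9 cylinder at (-4, 13) contributes a regular 6-gon of circumradius 9 (area = (6/2)·9.000²·sin(360°/6) = 210.44 mm²); After the difference (first − rest): starting from the r=11 cylinder (314.37 mm²), the r=9 cylinder at (-4, 13) partially overlaps it — only the 36.70 mm² overlap (of its 210.44 mm²) is removed, clipping the outline — area = 277.67 mm². At z = 15.15: the r=11 cylinder contributes a regular 6-gon of circumradius 11 (area = (6/2)·11.000²·sin(360°/6) = 314.37 mm²); the r=9 cylinder at (-4, 13) gives a regular 6-gon of circumradius 9 (constant along its height) (area = (6/2)·9.000²·sin(360°/6) = 210.44 mm²); Taking the first minus the rest: starting from the r=11 cylinder (314.37 mm²), the r=9 cylinder at (-4, 13) partially overlaps it — only the 36.70 mm² overlap (of its 210.44 mm²) is removed, clipping the outline — area = 277.67 mm². Checking containment: the cross-section at z = 15.15 is a subset of the cross-section at z = 10.2.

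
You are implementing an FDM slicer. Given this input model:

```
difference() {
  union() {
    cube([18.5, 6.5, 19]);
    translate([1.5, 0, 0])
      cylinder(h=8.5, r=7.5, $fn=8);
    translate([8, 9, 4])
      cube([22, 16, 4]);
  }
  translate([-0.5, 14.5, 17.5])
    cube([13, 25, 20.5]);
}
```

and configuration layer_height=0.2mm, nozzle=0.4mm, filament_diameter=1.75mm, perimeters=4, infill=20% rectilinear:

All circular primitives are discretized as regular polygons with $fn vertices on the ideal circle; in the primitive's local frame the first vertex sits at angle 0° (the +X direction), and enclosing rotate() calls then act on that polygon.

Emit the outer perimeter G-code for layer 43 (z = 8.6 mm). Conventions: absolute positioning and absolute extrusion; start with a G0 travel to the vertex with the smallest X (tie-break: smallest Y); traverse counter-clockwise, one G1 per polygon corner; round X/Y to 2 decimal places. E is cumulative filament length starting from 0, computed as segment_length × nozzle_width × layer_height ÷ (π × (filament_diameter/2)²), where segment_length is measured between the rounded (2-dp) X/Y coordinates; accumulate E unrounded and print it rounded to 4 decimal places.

At z = 8.6 mm: the 18.5×6.5 cube contributes its full rectangle; the cylinder at (1.5, 0) does not reach this height (z outside [0, 8.5]); the cube at (8, 9) is not intersected at this z (z outside [4, 8]); Combining (union): only the 18.5×6.5 cube is present, so the union is just that shape — 1 connected region; the cube at (-0.5, 14.5) is absent (z outside [17.5, 38]); After the difference (first − rest): none of the subtracted shapes is present at this height, so the result so far is unchanged — 1 connected region. The outline is a single polygon with 4 vertices. Extrusion per mm of travel: 0.4 × 0.2 / (π × 0.875²) = 0.033260. Accumulating E over each segment gives final E = 1.6630.

G0 X0.00 Y0.00 Z8.60
G1 X18.50 Y0.00 E0.6153
G1 X18.50 Y6.50 E0.8315
G1 X0.00 Y6.50 E1.4468
G1 X0.00 Y0.00 E1.6630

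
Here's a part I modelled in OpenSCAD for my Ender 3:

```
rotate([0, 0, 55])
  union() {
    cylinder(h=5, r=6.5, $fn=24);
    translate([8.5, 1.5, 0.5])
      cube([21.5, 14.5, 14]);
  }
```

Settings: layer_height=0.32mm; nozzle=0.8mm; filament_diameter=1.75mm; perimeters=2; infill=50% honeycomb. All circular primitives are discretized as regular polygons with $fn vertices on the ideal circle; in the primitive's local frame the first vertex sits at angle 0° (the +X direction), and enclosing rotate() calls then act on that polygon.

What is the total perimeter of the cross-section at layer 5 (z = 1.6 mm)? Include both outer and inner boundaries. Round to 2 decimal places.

112.72 mm

At z = 1.6 mm: the r=6.5 cylinder gives a regular 24-gon of circumradius 6.5 (constant along its height) (perimeter = 2·24·6.500·sin(180°/24) = 40.72 mm); the cube at (8.5, 1.5) (footprint 21.5×14.5) is included at this height (perimeter 72.00 mm); Combining (union): the 2 present regions are separate (no shared area or edge), so areas and boundary lengths simply add and each stays a separate island — boundary = 112.72 mm; (whole slice rotated 55° about Z — lengths, areas and connectivity unchanged). Overall, the cross-section has 2 separate islands. Total boundary length (outer) = 112.72 mm.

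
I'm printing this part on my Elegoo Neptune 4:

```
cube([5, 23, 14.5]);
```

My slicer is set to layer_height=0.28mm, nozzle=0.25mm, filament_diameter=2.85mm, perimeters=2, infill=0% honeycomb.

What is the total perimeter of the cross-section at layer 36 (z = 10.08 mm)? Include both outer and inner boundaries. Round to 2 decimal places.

56.00 mm

At z = 10.08 mm: the cube (footprint 5×23) is included at this height (perimeter 56.00 mm). Overall, the cross-section is a single solid region. Total boundary length (outer) = 56.00 mm.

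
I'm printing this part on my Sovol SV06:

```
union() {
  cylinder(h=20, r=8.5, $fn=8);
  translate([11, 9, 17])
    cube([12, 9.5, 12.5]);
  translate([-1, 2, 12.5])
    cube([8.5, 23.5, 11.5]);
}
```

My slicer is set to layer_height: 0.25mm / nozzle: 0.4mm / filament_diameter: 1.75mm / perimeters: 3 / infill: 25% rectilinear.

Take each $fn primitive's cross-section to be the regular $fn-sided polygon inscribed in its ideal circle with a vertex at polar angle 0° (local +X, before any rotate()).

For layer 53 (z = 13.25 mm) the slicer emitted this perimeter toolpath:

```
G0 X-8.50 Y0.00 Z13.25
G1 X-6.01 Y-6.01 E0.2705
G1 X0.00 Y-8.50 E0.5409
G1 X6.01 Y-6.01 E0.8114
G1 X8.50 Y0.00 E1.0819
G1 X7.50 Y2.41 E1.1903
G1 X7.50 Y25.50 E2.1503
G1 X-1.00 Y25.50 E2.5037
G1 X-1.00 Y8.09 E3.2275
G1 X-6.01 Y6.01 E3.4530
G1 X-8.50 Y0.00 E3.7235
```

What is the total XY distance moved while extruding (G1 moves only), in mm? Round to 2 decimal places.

89.56 mm

Sum the Euclidean lengths of each G1 segment: total = 89.56 mm.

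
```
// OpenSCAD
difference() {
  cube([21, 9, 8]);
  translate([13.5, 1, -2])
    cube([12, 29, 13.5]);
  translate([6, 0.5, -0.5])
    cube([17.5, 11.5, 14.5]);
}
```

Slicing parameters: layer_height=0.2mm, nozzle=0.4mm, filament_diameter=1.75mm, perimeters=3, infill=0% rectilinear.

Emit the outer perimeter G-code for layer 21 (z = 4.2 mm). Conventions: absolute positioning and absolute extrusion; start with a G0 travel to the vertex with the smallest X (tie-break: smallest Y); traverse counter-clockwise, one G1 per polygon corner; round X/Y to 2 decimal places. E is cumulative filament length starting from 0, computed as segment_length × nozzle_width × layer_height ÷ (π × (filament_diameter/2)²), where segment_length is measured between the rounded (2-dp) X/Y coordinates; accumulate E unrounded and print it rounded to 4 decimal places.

G0 X0.00 Y0.00 Z4.20
G1 X21.00 Y0.00 E0.6985
G1 X21.00 Y0.50 E0.7151
G1 X6.00 Y0.50 E1.2140
G1 X6.00 Y9.00 E1.4967
G1 X0.00 Y9.00 E1.6963
G1 X0.00 Y0.00 E1.9956

At z = 4.2 mm: the 21×9 cube contributes its full rectangle; the cube at (13.5, 1) is present — its section is the full 12×29 rectangle; the 17.5×11.5 cube at (6, 0.5) contributes its full rectangle; After the difference (first − rest): starting from the 21×9 cube, the 12×29 cube at (13.5, 1) partially overlaps it — only the 60.00 mm² overlap (of its 348.00 mm²) is removed, clipping the outline; the 17.5×11.5 cube at (6, 0.5) partially overlaps it — only the 67.50 mm² overlap (of its 201.25 mm²) is removed, clipping the outline — 1 connected region. The outline is a single polygon with 6 vertices. Extrusion per mm of travel: 0.4 × 0.2 / (π × 0.875²) = 0.033260. Accumulating E over each segment gives final E = 1.9956.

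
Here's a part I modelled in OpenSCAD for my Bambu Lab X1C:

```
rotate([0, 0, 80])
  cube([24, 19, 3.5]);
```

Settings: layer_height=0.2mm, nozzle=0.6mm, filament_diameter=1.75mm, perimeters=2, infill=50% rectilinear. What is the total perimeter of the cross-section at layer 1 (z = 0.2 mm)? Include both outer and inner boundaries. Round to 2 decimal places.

86.00 mm

At z = 0.2 mm: the cube (footprint 24×19) is included at this height (perimeter 86.00 mm); (rotated 80° about Z; rotation is an isometry so areas/perimeters/island counts are preserved). Overall, the cross-section is a single solid region. Total boundary length (outer) = 86.00 mm.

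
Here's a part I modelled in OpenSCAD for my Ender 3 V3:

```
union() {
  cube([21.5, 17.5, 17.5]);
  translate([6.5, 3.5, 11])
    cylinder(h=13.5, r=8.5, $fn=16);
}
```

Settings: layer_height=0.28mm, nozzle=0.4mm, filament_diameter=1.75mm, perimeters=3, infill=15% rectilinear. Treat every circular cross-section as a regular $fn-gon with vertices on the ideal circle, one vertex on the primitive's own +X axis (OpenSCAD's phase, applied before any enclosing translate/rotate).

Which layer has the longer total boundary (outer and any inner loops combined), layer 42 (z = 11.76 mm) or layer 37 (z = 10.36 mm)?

Layer 42 (z = 11.76): the cube (footprint 21.5×17.5) is included at this height (perimeter 78.00 mm); the r=8.5 cylinder at (6.5, 3.5) contributes a regular 16-gon of circumradius 8.5 (perimeter = 2·16·8.500·sin(180°/16) = 53.06 mm); Combining (union): the regions partially overlap (shared area 155.04 mm²), so the edge portions inside another operand are dropped and the merged outline is re-measured after clipping — boundary = 83.70 mm. So its perimeter = 83.70 mm. Layer 37 (z = 10.36): the 21.5×17.5 cube contributes its full rectangle (perimeter 78.00 mm); the cylinder at (6.5, 3.5) is absent (z outside [11, 24.5]); Merging all regions: only the 21.5×17.5 cube is present, so the union is just that shape — boundary = 78.00 mm. So its perimeter = 78.00 mm. Layer 42 is larger (83.70 vs 78.00 mm).

layer 42 (z = 11.76 mm)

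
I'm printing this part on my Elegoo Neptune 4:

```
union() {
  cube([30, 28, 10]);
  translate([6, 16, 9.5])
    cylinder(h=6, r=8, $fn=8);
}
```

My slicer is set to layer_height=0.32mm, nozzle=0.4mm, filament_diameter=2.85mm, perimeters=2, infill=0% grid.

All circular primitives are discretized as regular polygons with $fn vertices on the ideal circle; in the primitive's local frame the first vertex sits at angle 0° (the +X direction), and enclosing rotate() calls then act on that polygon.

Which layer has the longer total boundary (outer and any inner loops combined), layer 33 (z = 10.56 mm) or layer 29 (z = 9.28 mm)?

layer 29 (z = 9.28 mm)

Layer 33 (z = 10.56): the cube is absent (z outside [0, 10]); the r=8 cylinder at (6, 16) contributes a regular 8-gon of circumradius 8 (perimeter = 2·8·8.000·sin(180°/8) = 48.98 mm); Merging all regions: only the r=8 cylinder at (6, 16) is present, so the union is just that shape — boundary = 48.98 mm. So its perimeter = 48.98 mm. Layer 29 (z = 9.28): the 30×28 cube contributes its full rectangle (perimeter 116.00 mm); the cylinder at (6, 16) is absent (z outside [9.5, 15.5]); Taking the union: only the 30×28 cube is present, so the union is just that shape — boundary = 116.00 mm. So its perimeter = 116.00 mm. Layer 29 is larger (116.00 vs 48.98 mm).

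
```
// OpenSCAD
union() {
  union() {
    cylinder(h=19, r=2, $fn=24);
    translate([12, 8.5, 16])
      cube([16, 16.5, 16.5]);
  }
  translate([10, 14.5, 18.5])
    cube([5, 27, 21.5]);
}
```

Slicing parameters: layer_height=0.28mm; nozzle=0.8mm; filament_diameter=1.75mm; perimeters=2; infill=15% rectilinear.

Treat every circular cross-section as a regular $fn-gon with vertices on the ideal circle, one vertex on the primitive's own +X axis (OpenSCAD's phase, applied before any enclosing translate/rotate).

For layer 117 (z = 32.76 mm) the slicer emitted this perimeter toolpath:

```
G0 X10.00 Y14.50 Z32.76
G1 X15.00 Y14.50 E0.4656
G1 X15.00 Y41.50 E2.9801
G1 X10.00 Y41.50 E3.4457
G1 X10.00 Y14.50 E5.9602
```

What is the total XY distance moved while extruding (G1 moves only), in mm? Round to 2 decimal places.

Sum the Euclidean lengths of each G1 segment: total = 64.00 mm.

64.00 mm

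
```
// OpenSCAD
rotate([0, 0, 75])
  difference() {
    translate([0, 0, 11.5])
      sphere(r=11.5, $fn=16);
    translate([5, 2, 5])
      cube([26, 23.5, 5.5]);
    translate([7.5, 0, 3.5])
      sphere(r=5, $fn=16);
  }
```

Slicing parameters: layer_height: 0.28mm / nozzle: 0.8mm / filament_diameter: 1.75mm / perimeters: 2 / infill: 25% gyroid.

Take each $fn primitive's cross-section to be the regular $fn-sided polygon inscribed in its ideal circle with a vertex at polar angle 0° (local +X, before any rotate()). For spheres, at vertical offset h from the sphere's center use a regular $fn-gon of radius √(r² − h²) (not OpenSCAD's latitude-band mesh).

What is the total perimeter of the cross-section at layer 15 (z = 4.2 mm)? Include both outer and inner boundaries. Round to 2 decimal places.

At z = 4.2 mm: the sphere: section is a regular 16-gon, circumradius = √(r²−h²) = √(11.5²−7.3²) = 8.886 (perimeter = 2·16·8.886·sin(180°/16) = 55.47 mm); the cube at (5, 2) does not reach this height (z outside [5, 10.5]); the r=5 sphere at (7.5, 0) slices to a regular 16-gon of circumradius 4.951 (√(r²−h²) with h=0.7 from center) (perimeter = 2·16·4.951·sin(180°/16) = 30.91 mm); After the difference (first − rest): starting from the r=11.5 sphere, the r=5 sphere at (7.5, 0) partially overlaps it — only the 45.26 mm² overlap (of its 75.04 mm²) is removed, clipping the outline — boundary = 59.81 mm; (whole slice rotated 75° about Z — lengths, areas and connectivity unchanged). Overall, the cross-section is a single solid region. Total boundary length (outer) = 59.81 mm.

59.81 mm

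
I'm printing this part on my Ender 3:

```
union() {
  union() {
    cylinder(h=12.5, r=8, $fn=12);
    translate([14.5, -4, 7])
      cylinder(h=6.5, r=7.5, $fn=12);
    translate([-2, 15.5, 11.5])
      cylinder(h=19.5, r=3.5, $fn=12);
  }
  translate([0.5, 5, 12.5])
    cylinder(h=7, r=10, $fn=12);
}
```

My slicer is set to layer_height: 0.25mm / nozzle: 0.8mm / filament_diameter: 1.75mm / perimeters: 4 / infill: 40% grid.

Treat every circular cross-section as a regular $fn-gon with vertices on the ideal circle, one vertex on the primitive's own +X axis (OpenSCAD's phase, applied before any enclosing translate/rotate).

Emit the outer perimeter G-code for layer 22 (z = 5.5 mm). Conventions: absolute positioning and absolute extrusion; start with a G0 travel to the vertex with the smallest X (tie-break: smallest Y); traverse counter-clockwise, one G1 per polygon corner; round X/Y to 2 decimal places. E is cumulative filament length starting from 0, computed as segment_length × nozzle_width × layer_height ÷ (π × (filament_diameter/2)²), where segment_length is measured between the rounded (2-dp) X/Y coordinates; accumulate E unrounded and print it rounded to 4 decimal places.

G0 X-8.00 Y0.00 Z5.50
G1 X-6.93 Y-4.00 E0.3443
G1 X-4.00 Y-6.93 E0.6888
G1 X0.00 Y-8.00 E1.0331
G1 X4.00 Y-6.93 E1.3774
G1 X6.93 Y-4.00 E1.7220
G1 X8.00 Y0.00 E2.0663
G1 X6.93 Y4.00 E2.4106
G1 X4.00 Y6.93 E2.7551
G1 X0.00 Y8.00 E3.0994
G1 X-4.00 Y6.93 E3.4437
G1 X-6.93 Y4.00 E3.7883
G1 X-8.00 Y0.00 E4.1325

At z = 5.5 mm: the cylinder: section is a regular 12-gon, circumradius r=8; the cylinder at (14.5, -4) does not reach this height (z outside [7, 13.5]); the cylinder at (-2, 15.5) does not reach this height (z outside [11.5, 31]); Merging all regions: only the r=8 cylinder is present, so the union is just that shape — 1 connected region; the cylinder at (0.5, 5) does not reach this height (z outside [12.5, 19.5]); Merging all regions: only that combined region is present, so the union is just that shape — 1 connected region. The outline is a single polygon with 12 vertices. Extrusion per mm of travel: 0.8 × 0.25 / (π × 0.875²) = 0.083150. Accumulating E over each segment gives final E = 4.1325.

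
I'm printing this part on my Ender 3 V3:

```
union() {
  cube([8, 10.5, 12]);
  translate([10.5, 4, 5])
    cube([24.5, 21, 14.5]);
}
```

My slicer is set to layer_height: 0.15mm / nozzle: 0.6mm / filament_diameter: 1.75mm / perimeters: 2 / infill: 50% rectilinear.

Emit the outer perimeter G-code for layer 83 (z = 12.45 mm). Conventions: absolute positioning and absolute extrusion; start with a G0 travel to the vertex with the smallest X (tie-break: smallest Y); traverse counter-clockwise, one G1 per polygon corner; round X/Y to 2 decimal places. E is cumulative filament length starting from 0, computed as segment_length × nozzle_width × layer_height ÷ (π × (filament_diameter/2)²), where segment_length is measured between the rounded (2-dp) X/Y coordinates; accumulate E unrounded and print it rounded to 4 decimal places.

At z = 12.45 mm: the cube is not intersected at this z (z outside [0, 12]); the 24.5×21 cube at (10.5, 4) contributes its full rectangle; Taking the union: only the 24.5×21 cube at (10.5, 4) is present, so the union is just that shape — 1 connected region. The outline is a single polygon with 4 vertices. Extrusion per mm of travel: 0.6 × 0.15 / (π × 0.875²) = 0.037418. Accumulating E over each segment gives final E = 3.4050.

G0 X10.50 Y4.00 Z12.45
G1 X35.00 Y4.00 E0.9167
G1 X35.00 Y25.00 E1.7025
G1 X10.50 Y25.00 E2.6192
G1 X10.50 Y4.00 E3.4050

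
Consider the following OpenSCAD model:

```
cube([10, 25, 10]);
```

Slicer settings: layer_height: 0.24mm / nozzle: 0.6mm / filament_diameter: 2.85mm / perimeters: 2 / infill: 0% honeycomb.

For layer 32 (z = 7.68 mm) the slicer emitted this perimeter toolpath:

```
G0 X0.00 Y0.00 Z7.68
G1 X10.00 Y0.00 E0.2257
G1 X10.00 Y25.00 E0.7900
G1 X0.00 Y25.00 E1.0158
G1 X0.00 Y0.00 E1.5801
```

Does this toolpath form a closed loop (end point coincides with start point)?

yes

Start point (G0): (0.00, 0.00). End point (last G1): the path returns to the start — closed.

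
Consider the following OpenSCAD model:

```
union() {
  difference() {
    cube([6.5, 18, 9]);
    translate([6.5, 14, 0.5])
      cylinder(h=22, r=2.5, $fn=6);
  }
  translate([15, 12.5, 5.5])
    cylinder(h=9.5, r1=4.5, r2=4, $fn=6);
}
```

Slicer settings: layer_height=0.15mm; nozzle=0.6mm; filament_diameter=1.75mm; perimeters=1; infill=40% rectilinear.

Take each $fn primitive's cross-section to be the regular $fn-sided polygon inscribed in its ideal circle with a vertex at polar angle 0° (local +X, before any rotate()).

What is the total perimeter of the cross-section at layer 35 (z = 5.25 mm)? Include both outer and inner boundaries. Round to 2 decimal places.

At z = 5.25 mm: the cube (footprint 6.5×18) is included at this height (perimeter 49.00 mm); the r=2.5 cylinder at (6.5, 14) gives a regular 6-gon of circumradius 2.5 (constant along its height) (perimeter = 2·6·2.500·sin(180°/6) = 15.00 mm); After the difference (first − rest): starting from the 6.5×18 cube, the r=2.5 cylinder at (6.5, 14) partially overlaps it — only the 8.12 mm² overlap (of its 16.24 mm²) is removed, clipping the outline — boundary = 52.17 mm; the cone at (15, 12.5) is not intersected at this z (z outside [5.5, 15]); Merging all regions: only that combined region is present, so the union is just that shape — boundary = 52.17 mm. Overall, the cross-section is a single solid region. Total boundary length (outer) = 52.17 mm.

52.17 mm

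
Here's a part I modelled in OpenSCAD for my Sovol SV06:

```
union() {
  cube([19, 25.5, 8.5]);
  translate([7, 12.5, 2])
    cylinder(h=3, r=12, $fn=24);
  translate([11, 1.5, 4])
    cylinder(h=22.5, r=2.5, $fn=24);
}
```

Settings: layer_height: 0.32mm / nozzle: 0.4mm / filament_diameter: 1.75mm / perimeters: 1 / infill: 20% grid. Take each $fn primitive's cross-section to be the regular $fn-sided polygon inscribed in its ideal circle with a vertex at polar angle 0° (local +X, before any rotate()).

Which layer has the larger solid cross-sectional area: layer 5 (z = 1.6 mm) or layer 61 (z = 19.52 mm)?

layer 5 (z = 1.6 mm)

Layer 5 (z = 1.6): the cube (footprint 19×25.5) is included at this height (area 484.50 mm²); the cylinder at (7, 12.5) is absent (z outside [2, 5]); the cylinder at (11, 1.5) is absent (z outside [4, 26.5]); Taking the union: only the 19×25.5 cube is present, so the union is just that shape — area = 484.50 mm². So its area = 484.50 mm². Layer 61 (z = 19.52): the cube is not intersected at this z (z outside [0, 8.5]); the cylinder at (7, 12.5) is not intersected at this z (z outside [2, 5]); the cylinder at (11, 1.5): section is a regular 24-gon, circumradius r=2.5 (area = (24/2)·2.500²·sin(360°/24) = 19.41 mm²); Merging all regions: only the r=2.5 cylinder at (11, 1.5) is present, so the union is just that shape — area = 19.41 mm². So its area = 19.41 mm². Layer 5 is larger (484.50 vs 19.41 mm²).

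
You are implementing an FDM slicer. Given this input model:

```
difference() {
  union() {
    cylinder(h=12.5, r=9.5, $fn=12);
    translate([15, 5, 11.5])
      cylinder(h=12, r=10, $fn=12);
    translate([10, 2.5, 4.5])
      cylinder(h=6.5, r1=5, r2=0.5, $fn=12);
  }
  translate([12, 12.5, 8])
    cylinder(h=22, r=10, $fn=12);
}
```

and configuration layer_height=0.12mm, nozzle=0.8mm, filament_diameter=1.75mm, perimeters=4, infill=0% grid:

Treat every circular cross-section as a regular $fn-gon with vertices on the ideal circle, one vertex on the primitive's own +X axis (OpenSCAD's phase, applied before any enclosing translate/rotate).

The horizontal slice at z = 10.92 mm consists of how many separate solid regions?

At z = 10.92 mm: the r=9.5 cylinder gives a regular 12-gon of circumradius 9.5 (constant along its height); the cylinder at (15, 5) does not reach this height (z outside [11.5, 23.5]); the cone at (10, 2.5) (r1=5→r2=0.5) has section circumradius 0.555 here — a regular 12-gon; Merging all regions: the 2 present regions are separate (no shared area or edge), so areas and boundary lengths simply add and each stays a separate island — 2 connected regions; the r=10 cylinder at (12, 12.5) contributes a regular 12-gon of circumradius 10; After the difference (first − rest): starting from that combined region, the r=10 cylinder at (12, 12.5) partially overlaps it — only the 9.57 mm² overlap (of its 300.00 mm²) is removed, clipping the outline — 2 connected regions. The result has 2 disconnected regions.

2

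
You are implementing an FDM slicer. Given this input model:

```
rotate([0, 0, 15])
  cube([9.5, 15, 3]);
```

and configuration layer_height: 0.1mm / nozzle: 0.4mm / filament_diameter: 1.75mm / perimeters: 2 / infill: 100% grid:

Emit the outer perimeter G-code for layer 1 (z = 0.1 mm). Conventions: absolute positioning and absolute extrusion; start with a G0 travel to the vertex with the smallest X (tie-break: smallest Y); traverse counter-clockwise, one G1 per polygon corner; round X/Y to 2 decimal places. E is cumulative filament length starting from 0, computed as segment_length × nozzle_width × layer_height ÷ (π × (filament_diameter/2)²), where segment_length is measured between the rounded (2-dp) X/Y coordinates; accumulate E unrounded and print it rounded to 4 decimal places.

At z = 0.1 mm: the cube is present — its section is the full 9.5×15 rectangle; (rotated 15° about Z; rotation is an isometry so areas/perimeters/island counts are preserved). The outline is a single polygon with 4 vertices. Extrusion per mm of travel: 0.4 × 0.1 / (π × 0.875²) = 0.016630. Accumulating E over each segment gives final E = 0.8149.

G0 X-3.88 Y14.49 Z0.10
G1 X0.00 Y0.00 E0.2495
G1 X9.18 Y2.46 E0.4075
G1 X5.29 Y16.95 E0.6570
G1 X-3.88 Y14.49 E0.8149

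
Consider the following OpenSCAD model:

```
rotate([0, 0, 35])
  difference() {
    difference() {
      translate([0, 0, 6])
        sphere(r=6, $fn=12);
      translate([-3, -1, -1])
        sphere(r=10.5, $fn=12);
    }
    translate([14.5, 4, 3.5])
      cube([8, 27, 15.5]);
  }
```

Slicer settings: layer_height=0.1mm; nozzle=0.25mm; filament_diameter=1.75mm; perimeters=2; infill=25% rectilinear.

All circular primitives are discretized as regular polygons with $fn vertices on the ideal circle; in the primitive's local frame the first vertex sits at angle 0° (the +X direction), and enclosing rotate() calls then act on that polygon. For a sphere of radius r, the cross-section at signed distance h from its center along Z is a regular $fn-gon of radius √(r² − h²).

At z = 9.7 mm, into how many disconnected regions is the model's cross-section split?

At z = 9.7 mm: the sphere: section is a regular 12-gon, circumradius = √(r²−h²) = √(6²−3.7²) = 4.723; the sphere at (-3, -1) is absent (|z−center|=10.700 > r=10.5); Subtracting the remaining from the first: none of the subtracted shapes is present at this height, so the r=6 sphere is unchanged — 1 connected region; the cube at (14.5, 4) is present — its section is the full 8×27 rectangle; Subtracting the remaining from the first: starting from the result so far, the 8×27 cube at (14.5, 4) misses the remaining region (no effect) — 1 connected region; (rotated 35° about Z; rotation is an isometry so areas/perimeters/island counts are preserved). The result has 1 disconnected region.

1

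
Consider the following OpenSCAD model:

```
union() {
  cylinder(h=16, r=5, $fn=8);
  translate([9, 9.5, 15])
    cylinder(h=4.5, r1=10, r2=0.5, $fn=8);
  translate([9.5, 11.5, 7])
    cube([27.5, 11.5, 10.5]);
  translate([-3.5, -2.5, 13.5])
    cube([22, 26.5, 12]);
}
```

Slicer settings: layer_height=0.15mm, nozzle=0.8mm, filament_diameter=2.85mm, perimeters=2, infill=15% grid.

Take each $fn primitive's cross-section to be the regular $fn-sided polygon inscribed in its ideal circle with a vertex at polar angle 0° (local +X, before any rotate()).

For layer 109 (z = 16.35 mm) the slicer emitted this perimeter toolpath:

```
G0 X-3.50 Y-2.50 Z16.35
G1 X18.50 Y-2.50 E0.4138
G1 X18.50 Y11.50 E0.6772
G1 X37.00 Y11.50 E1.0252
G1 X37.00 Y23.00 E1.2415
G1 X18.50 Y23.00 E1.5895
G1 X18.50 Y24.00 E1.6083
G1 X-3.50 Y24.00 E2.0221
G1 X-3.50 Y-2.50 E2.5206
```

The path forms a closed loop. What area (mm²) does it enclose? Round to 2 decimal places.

Apply the shoelace formula to the sequence of (X, Y) vertices; enclosed area = 795.75 mm².

795.75 mm²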